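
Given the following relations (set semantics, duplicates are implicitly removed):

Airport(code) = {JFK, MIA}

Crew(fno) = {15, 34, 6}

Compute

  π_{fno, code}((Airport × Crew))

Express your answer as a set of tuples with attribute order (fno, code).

Airport × Crew: Cartesian product, 2·3 = 6 tuples over (code, fno).
π[fno, code]: project onto (fno, code) → {(15, JFK), (15, MIA), (34, JFK), (34, MIA), (6, JFK), (6, MIA)}

{(15, JFK), (15, MIA), (34, JFK), (34, MIA), (6, JFK), (6, MIA)}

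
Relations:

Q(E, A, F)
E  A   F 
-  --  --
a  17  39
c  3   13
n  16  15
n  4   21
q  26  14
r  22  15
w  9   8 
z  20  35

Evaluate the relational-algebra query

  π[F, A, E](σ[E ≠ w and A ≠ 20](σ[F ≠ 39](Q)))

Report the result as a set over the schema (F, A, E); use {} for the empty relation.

Apply σ_{F ≠ 39}; surviving tuples: {(c, 3, 13), (n, 16, 15), (n, 4, 21), (q, 26, 14), (r, 22, 15), (w, 9, 8), (z, 20, 35)}
Apply σ_{E ≠ w and A ≠ 20}; surviving tuples: {(c, 3, 13), (n, 16, 15), (n, 4, 21), (q, 26, 14), (r, 22, 15)}
π_{F, A, E} gives {(13, 3, c), (14, 26, q), (15, 16, n), (15, 22, r), (21, 4, n)}.

{(13, 3, c), (14, 26, q), (15, 16, n), (15, 22, r), (21, 4, n)}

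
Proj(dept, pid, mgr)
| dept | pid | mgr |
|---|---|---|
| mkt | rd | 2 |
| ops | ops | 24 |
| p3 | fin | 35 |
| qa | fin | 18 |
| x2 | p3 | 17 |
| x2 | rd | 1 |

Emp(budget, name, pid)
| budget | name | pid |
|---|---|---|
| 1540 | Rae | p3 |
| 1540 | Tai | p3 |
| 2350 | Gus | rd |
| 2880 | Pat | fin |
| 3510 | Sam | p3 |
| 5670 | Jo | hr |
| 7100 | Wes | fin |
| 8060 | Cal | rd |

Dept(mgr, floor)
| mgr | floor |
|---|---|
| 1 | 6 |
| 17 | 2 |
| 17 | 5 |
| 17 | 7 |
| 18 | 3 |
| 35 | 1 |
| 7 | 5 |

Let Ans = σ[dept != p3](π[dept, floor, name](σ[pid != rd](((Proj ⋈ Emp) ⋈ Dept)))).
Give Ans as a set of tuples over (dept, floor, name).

{(qa, 3, Pat), (qa, 3, Wes), (x2, 2, Rae), (x2, 2, Sam), (x2, 2, Tai), (x2, 5, Rae), (x2, 5, Sam), (x2, 5, Tai), (x2, 7, Rae), (x2, 7, Sam), (x2, 7, Tai)}

Joining Proj and Emp on pid yields {(mkt, rd, 2, 2350, Gus), (mkt, rd, 2, 8060, Cal), (p3, fin, 35, 2880, Pat), (p3, fin, 35, 7100, Wes), (qa, fin, 18, 2880, Pat), (qa, fin, 18, 7100, Wes), (x2, p3, 17, 1540, Rae), (x2, p3, 17, 1540, Tai), (x2, p3, 17, 3510, Sam), (x2, rd, 1, 2350, Gus), (x2, rd, 1, 8060, Cal)}.
Joining (Proj ⋈ Emp) and Dept on mgr yields {(p3, fin, 35, 2880, Pat, 1), (p3, fin, 35, 7100, Wes, 1), (qa, fin, 18, 2880, Pat, 3), (qa, fin, 18, 7100, Wes, 3), (x2, p3, 17, 1540, Rae, 2), (x2, p3, 17, 1540, Rae, 5), (x2, p3, 17, 1540, Rae, 7), (x2, p3, 17, 1540, Tai, 2), (x2, p3, 17, 1540, Tai, 5), (x2, p3, 17, 1540, Tai, 7), (x2, p3, 17, 3510, Sam, 2), (x2, p3, 17, 3510, Sam, 5), (x2, p3, 17, 3510, Sam, 7), (x2, rd, 1, 2350, Gus, 6), (x2, rd, 1, 8060, Cal, 6)}.
Filtering on pid != rd leaves {(p3, fin, 35, 2880, Pat, 1), (p3, fin, 35, 7100, Wes, 1), (qa, fin, 18, 2880, Pat, 3), (qa, fin, 18, 7100, Wes, 3), (x2, p3, 17, 1540, Rae, 2), (x2, p3, 17, 1540, Rae, 5), (x2, p3, 17, 1540, Rae, 7), (x2, p3, 17, 1540, Tai, 2), (x2, p3, 17, 1540, Tai, 5), (x2, p3, 17, 1540, Tai, 7), (x2, p3, 17, 3510, Sam, 2), (x2, p3, 17, 3510, Sam, 5), (x2, p3, 17, 3510, Sam, 7)}.
π[dept, floor, name]: project onto (dept, floor, name) → {(p3, 1, Pat), (p3, 1, Wes), (qa, 3, Pat), (qa, 3, Wes), (x2, 2, Rae), (x2, 2, Sam), (x2, 2, Tai), (x2, 5, Rae), (x2, 5, Sam), (x2, 5, Tai), (x2, 7, Rae), (x2, 7, Sam), (x2, 7, Tai)}
Filtering on dept != p3 leaves {(qa, 3, Pat), (qa, 3, Wes), (x2, 2, Rae), (x2, 2, Sam), (x2, 2, Tai), (x2, 5, Rae), (x2, 5, Sam), (x2, 5, Tai), (x2, 7, Rae), (x2, 7, Sam), (x2, 7, Tai)}.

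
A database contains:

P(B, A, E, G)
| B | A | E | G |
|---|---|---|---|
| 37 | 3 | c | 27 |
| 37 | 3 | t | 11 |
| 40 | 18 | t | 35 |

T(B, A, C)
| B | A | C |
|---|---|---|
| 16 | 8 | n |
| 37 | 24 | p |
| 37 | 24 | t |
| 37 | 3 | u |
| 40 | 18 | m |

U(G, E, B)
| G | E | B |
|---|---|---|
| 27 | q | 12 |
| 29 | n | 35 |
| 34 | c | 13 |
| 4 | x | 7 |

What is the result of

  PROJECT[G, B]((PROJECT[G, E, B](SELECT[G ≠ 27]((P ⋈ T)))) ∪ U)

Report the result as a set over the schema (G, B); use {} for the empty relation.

Joining P and T on B, A yields {(37, 3, c, 27, u), (37, 3, t, 11, u), (40, 18, t, 35, m)}.
Filtering on G ≠ 27 leaves {(37, 3, t, 11, u), (40, 18, t, 35, m)}.
Keep only column(s) G, E, B: {(11, t, 37), (35, t, 40)}
Set union of the two operands is {(11, t, 37), (27, q, 12), (29, n, 35), (34, c, 13), (35, t, 40), (4, x, 7)}.
Keep only column(s) G, B: {(11, 37), (27, 12), (29, 35), (34, 13), (35, 40), (4, 7)}

{(11, 37), (27, 12), (29, 35), (34, 13), (35, 40), (4, 7)}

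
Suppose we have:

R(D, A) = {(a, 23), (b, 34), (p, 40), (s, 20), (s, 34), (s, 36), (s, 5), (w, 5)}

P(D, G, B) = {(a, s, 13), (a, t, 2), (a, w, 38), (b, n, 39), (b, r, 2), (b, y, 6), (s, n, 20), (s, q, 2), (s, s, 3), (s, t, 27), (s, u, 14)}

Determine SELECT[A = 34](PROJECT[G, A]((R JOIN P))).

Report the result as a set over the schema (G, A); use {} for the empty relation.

Natural join on D: {(a, 23, s, 13), (a, 23, t, 2), (a, 23, w, 38), (b, 34, n, 39), (b, 34, r, 2), (b, 34, y, 6), (s, 20, n, 20), (s, 20, q, 2), (s, 20, s, 3), (s, 20, t, 27), (s, 20, u, 14), (s, 34, n, 20), (s, 34, q, 2), (s, 34, s, 3), (s, 34, t, 27), (s, 34, u, 14), (s, 36, n, 20), (s, 36, q, 2), (s, 36, s, 3), (s, 36, t, 27), (s, 36, u, 14), (s, 5, n, 20), (s, 5, q, 2), (s, 5, s, 3), (s, 5, t, 27), (s, 5, u, 14)}
π_{G, A} gives {(n, 20), (n, 34), (n, 36), (n, 5), (q, 20), (q, 34), (q, 36), (q, 5), (r, 34), (s, 20), (s, 23), (s, 34), (s, 36), (s, 5), (t, 20), (t, 23), (t, 34), (t, 36), (t, 5), (u, 20), (u, 34), (u, 36), (u, 5), (w, 23), (y, 34)} (1 duplicate(s) eliminated).
Selection A = 34: {(n, 34), (q, 34), (r, 34), (s, 34), (t, 34), (u, 34), (y, 34)}

{(n, 34), (q, 34), (r, 34), (s, 34), (t, 34), (u, 34), (y, 34)}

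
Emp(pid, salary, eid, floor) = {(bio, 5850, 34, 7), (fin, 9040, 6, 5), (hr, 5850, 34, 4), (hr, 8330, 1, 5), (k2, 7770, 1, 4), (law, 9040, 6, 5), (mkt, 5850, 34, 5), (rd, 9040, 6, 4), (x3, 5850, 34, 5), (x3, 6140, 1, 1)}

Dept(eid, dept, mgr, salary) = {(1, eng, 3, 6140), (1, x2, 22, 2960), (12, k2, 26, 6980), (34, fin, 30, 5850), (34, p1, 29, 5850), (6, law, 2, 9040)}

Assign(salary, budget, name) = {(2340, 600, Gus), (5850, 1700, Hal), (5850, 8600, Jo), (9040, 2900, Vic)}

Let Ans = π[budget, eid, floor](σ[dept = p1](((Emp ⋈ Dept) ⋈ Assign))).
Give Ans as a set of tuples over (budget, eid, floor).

Natural join on salary, eid: {(bio, 5850, 34, 7, fin, 30), (bio, 5850, 34, 7, p1, 29), (fin, 9040, 6, 5, law, 2), (hr, 5850, 34, 4, fin, 30), (hr, 5850, 34, 4, p1, 29), (law, 9040, 6, 5, law, 2), (mkt, 5850, 34, 5, fin, 30), (mkt, 5850, 34, 5, p1, 29), (rd, 9040, 6, 4, law, 2), (x3, 5850, 34, 5, fin, 30), (x3, 5850, 34, 5, p1, 29), (x3, 6140, 1, 1, eng, 3)}
Natural join on salary: {(bio, 5850, 34, 7, fin, 30, 1700, Hal), (bio, 5850, 34, 7, fin, 30, 8600, Jo), (bio, 5850, 34, 7, p1, 29, 1700, Hal), (bio, 5850, 34, 7, p1, 29, 8600, Jo), (fin, 9040, 6, 5, law, 2, 2900, Vic), (hr, 5850, 34, 4, fin, 30, 1700, Hal), (hr, 5850, 34, 4, fin, 30, 8600, Jo), (hr, 5850, 34, 4, p1, 29, 1700, Hal), (hr, 5850, 34, 4, p1, 29, 8600, Jo), (law, 9040, 6, 5, law, 2, 2900, Vic), (mkt, 5850, 34, 5, fin, 30, 1700, Hal), (mkt, 5850, 34, 5, fin, 30, 8600, Jo), (mkt, 5850, 34, 5, p1, 29, 1700, Hal), (mkt, 5850, 34, 5, p1, 29, 8600, Jo), (rd, 9040, 6, 4, law, 2, 2900, Vic), (x3, 5850, 34, 5, fin, 30, 1700, Hal), (x3, 5850, 34, 5, fin, 30, 8600, Jo), (x3, 5850, 34, 5, p1, 29, 1700, Hal), (x3, 5850, 34, 5, p1, 29, 8600, Jo)}
σ[dept = p1]: keep tuples satisfying dept = p1 → {(bio, 5850, 34, 7, p1, 29, 1700, Hal), (bio, 5850, 34, 7, p1, 29, 8600, Jo), (hr, 5850, 34, 4, p1, 29, 1700, Hal), (hr, 5850, 34, 4, p1, 29, 8600, Jo), (mkt, 5850, 34, 5, p1, 29, 1700, Hal), (mkt, 5850, 34, 5, p1, 29, 8600, Jo), (x3, 5850, 34, 5, p1, 29, 1700, Hal), (x3, 5850, 34, 5, p1, 29, 8600, Jo)}
Keep only column(s) budget, eid, floor (2 duplicate(s) eliminated): {(1700, 34, 4), (1700, 34, 5), (1700, 34, 7), (8600, 34, 4), (8600, 34, 5), (8600, 34, 7)}

{(1700, 34, 4), (1700, 34, 5), (1700, 34, 7), (8600, 34, 4), (8600, 34, 5), (8600, 34, 7)}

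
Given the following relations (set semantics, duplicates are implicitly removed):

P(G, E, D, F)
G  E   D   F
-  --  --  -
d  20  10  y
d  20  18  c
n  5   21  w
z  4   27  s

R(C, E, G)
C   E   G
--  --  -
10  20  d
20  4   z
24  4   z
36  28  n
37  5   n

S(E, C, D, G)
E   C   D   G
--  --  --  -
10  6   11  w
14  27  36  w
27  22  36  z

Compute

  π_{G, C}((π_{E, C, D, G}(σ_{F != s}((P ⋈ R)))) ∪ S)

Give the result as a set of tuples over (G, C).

Joining P and R on G, E yields {(d, 20, 10, y, 10), (d, 20, 18, c, 10), (n, 5, 21, w, 37), (z, 4, 27, s, 20), (z, 4, 27, s, 24)}.
Filtering on F != s leaves {(d, 20, 10, y, 10), (d, 20, 18, c, 10), (n, 5, 21, w, 37)}.
Projecting to E, C, D, G: {(20, 10, 10, d), (20, 10, 18, d), (5, 37, 21, n)}
Union: {(20, 10, 10, d), (20, 10, 18, d), (5, 37, 21, n)} with {(10, 6, 11, w), (14, 27, 36, w), (27, 22, 36, z)} → {(10, 6, 11, w), (14, 27, 36, w), (20, 10, 10, d), (20, 10, 18, d), (27, 22, 36, z), (5, 37, 21, n)}
Projecting to G, C (1 duplicate(s) eliminated): {(d, 10), (n, 37), (w, 27), (w, 6), (z, 22)}

{(d, 10), (n, 37), (w, 27), (w, 6), (z, 22)}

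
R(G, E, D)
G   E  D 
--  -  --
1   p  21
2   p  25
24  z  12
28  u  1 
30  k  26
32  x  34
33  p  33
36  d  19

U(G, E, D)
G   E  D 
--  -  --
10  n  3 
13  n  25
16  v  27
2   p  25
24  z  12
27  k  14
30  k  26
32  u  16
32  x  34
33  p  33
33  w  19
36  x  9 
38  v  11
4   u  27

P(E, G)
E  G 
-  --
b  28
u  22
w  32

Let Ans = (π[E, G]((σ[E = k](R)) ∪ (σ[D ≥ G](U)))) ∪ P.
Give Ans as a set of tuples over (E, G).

{(b, 28), (k, 30), (n, 13), (p, 2), (p, 33), (u, 22), (u, 4), (v, 16), (w, 32), (x, 32)}

Apply σ_{E = k}; surviving tuples: {(30, k, 26)}
Apply σ_{D ≥ G}; surviving tuples: {(13, n, 25), (16, v, 27), (2, p, 25), (32, x, 34), (33, p, 33), (4, u, 27)}
Union: {(30, k, 26)} with {(13, n, 25), (16, v, 27), (2, p, 25), (32, x, 34), (33, p, 33), (4, u, 27)} → {(13, n, 25), (16, v, 27), (2, p, 25), (30, k, 26), (32, x, 34), (33, p, 33), (4, u, 27)}
Projecting to E, G: {(k, 30), (n, 13), (p, 2), (p, 33), (u, 4), (v, 16), (x, 32)}
Union: {(k, 30), (n, 13), (p, 2), (p, 33), (u, 4), (v, 16), (x, 32)} with {(b, 28), (u, 22), (w, 32)} → {(b, 28), (k, 30), (n, 13), (p, 2), (p, 33), (u, 22), (u, 4), (v, 16), (w, 32), (x, 32)}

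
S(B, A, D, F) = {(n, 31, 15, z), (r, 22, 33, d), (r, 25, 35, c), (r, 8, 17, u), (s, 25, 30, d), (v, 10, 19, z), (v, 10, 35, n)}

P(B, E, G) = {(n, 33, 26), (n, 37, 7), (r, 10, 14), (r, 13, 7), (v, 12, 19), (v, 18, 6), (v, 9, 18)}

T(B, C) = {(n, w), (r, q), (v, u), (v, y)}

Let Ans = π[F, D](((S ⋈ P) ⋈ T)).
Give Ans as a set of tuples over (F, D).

Joining S and P on B yields {(n, 31, 15, z, 33, 26), (n, 31, 15, z, 37, 7), (r, 22, 33, d, 10, 14), (r, 22, 33, d, 13, 7), (r, 25, 35, c, 10, 14), (r, 25, 35, c, 13, 7), (r, 8, 17, u, 10, 14), (r, 8, 17, u, 13, 7), (v, 10, 19, z, 12, 19), (v, 10, 19, z, 18, 6), (v, 10, 19, z, 9, 18), (v, 10, 35, n, 12, 19), (v, 10, 35, n, 18, 6), (v, 10, 35, n, 9, 18)}.
Joining (S ⋈ P) and T on B yields {(n, 31, 15, z, 33, 26, w), (n, 31, 15, z, 37, 7, w), (r, 22, 33, d, 10, 14, q), (r, 22, 33, d, 13, 7, q), (r, 25, 35, c, 10, 14, q), (r, 25, 35, c, 13, 7, q), (r, 8, 17, u, 10, 14, q), (r, 8, 17, u, 13, 7, q), (v, 10, 19, z, 12, 19, u), (v, 10, 19, z, 12, 19, y), (v, 10, 19, z, 18, 6, u), (v, 10, 19, z, 18, 6, y), (v, 10, 19, z, 9, 18, u), (v, 10, 19, z, 9, 18, y), (v, 10, 35, n, 12, 19, u), (v, 10, 35, n, 12, 19, y), (v, 10, 35, n, 18, 6, u), (v, 10, 35, n, 18, 6, y), (v, 10, 35, n, 9, 18, u), (v, 10, 35, n, 9, 18, y)}.
π[F, D]: project onto (F, D) (14 duplicate(s) eliminated) → {(c, 35), (d, 33), (n, 35), (u, 17), (z, 15), (z, 19)}

{(c, 35), (d, 33), (n, 35), (u, 17), (z, 15), (z, 19)}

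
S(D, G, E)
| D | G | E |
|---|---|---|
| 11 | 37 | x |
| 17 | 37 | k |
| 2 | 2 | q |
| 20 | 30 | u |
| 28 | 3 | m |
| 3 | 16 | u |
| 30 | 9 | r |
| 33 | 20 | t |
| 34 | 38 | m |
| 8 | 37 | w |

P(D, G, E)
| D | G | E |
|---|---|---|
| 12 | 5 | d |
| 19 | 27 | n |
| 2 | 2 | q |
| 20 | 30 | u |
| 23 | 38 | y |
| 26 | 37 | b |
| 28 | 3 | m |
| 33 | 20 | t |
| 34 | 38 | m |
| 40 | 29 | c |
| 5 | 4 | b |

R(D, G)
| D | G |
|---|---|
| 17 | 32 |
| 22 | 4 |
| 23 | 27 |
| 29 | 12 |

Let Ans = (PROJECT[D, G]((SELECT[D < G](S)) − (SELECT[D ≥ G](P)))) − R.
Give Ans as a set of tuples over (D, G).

{(11, 37), (17, 37), (20, 30), (3, 16), (34, 38), (8, 37)}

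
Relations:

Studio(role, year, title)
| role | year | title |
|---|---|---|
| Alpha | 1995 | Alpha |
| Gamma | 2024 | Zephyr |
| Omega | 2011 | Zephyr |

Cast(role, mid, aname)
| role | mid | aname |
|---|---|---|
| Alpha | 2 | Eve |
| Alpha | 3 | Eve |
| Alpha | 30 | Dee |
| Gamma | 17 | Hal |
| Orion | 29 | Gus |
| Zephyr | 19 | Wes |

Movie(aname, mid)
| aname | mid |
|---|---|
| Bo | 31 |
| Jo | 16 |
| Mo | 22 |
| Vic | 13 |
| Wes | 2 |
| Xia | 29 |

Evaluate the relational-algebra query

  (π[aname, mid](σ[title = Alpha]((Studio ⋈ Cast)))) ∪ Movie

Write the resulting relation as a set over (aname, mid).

{(Bo, 31), (Dee, 30), (Eve, 2), (Eve, 3), (Jo, 16), (Mo, 22), (Vic, 13), (Wes, 2), (Xia, 29)}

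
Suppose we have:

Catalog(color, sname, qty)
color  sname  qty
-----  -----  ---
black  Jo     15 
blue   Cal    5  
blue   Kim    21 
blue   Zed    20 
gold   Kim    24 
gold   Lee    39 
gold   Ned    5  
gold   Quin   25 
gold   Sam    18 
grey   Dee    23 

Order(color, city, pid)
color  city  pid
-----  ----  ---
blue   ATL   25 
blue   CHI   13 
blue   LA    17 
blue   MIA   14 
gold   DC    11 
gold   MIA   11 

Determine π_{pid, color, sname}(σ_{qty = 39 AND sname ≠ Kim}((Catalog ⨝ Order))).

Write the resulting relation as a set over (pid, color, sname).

Joining Catalog and Order on color yields {(blue, Cal, 5, ATL, 25), (blue, Cal, 5, CHI, 13), (blue, Cal, 5, LA, 17), (blue, Cal, 5, MIA, 14), (blue, Kim, 21, ATL, 25), (blue, Kim, 21, CHI, 13), (blue, Kim, 21, LA, 17), (blue, Kim, 21, MIA, 14), (blue, Zed, 20, ATL, 25), (blue, Zed, 20, CHI, 13), (blue, Zed, 20, LA, 17), (blue, Zed, 20, MIA, 14), (gold, Kim, 24, DC, 11), (gold, Kim, 24, MIA, 11), (gold, Lee, 39, DC, 11), (gold, Lee, 39, MIA, 11), (gold, Ned, 5, DC, 11), (gold, Ned, 5, MIA, 11), (gold, Quin, 25, DC, 11), (gold, Quin, 25, MIA, 11), (gold, Sam, 18, DC, 11), (gold, Sam, 18, MIA, 11)}.
σ[qty = 39 AND sname ≠ Kim]: keep tuples satisfying qty = 39 AND sname ≠ Kim → {(gold, Lee, 39, DC, 11), (gold, Lee, 39, MIA, 11)}
π_{pid, color, sname} gives {(11, gold, Lee)} (1 duplicate(s) eliminated).

{(11, gold, Lee)}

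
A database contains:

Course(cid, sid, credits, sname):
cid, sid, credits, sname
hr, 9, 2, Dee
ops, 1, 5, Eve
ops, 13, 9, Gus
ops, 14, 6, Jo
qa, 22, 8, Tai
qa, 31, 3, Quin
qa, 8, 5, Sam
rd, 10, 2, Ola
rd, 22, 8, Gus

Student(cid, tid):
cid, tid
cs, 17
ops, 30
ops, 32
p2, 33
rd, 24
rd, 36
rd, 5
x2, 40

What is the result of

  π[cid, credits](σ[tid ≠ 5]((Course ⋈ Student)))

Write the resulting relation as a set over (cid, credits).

{(ops, 5), (ops, 6), (ops, 9), (rd, 2), (rd, 8)}

Course ⋈ Student (natural join on cid): {(ops, 1, 5, Eve, 30), (ops, 1, 5, Eve, 32), (ops, 13, 9, Gus, 30), (ops, 13, 9, Gus, 32), (ops, 14, 6, Jo, 30), (ops, 14, 6, Jo, 32), (rd, 10, 2, Ola, 24), (rd, 10, 2, Ola, 36), (rd, 10, 2, Ola, 5), (rd, 22, 8, Gus, 24), (rd, 22, 8, Gus, 36), (rd, 22, 8, Gus, 5)}
σ[tid ≠ 5]: keep tuples satisfying tid ≠ 5 → {(ops, 1, 5, Eve, 30), (ops, 1, 5, Eve, 32), (ops, 13, 9, Gus, 30), (ops, 13, 9, Gus, 32), (ops, 14, 6, Jo, 30), (ops, 14, 6, Jo, 32), (rd, 10, 2, Ola, 24), (rd, 10, 2, Ola, 36), (rd, 22, 8, Gus, 24), (rd, 22, 8, Gus, 36)}
Projecting to cid, credits (5 duplicate(s) eliminated): {(ops, 5), (ops, 6), (ops, 9), (rd, 2), (rd, 8)}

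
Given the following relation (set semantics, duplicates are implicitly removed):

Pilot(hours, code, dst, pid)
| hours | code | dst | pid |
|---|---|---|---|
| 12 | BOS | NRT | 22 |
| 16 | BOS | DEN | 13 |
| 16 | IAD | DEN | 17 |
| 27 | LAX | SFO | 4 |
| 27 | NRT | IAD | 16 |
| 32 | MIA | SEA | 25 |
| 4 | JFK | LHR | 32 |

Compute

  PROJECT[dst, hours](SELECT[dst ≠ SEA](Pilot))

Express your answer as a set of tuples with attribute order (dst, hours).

{(DEN, 16), (IAD, 27), (LHR, 4), (NRT, 12), (SFO, 27)}

Filtering on dst ≠ SEA leaves {(12, BOS, NRT, 22), (16, BOS, DEN, 13), (16, IAD, DEN, 17), (27, LAX, SFO, 4), (27, NRT, IAD, 16), (4, JFK, LHR, 32)}.
π[dst, hours]: project onto (dst, hours) (1 duplicate(s) eliminated) → {(DEN, 16), (IAD, 27), (LHR, 4), (NRT, 12), (SFO, 27)}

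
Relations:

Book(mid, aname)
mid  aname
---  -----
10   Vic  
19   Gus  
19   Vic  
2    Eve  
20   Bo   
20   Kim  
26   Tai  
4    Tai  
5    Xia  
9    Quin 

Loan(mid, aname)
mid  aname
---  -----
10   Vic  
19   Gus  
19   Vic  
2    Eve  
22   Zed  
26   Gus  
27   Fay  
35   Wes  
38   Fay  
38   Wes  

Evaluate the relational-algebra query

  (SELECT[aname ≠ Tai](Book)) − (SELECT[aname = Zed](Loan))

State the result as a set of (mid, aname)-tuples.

{(10, Vic), (19, Gus), (19, Vic), (2, Eve), (20, Bo), (20, Kim), (5, Xia), (9, Quin)}

Apply σ_{aname ≠ Tai}; surviving tuples: {(10, Vic), (19, Gus), (19, Vic), (2, Eve), (20, Bo), (20, Kim), (5, Xia), (9, Quin)}
Apply σ_{aname = Zed}; surviving tuples: {(22, Zed)}
Set difference of the two operands is {(10, Vic), (19, Gus), (19, Vic), (2, Eve), (20, Bo), (20, Kim), (5, Xia), (9, Quin)}.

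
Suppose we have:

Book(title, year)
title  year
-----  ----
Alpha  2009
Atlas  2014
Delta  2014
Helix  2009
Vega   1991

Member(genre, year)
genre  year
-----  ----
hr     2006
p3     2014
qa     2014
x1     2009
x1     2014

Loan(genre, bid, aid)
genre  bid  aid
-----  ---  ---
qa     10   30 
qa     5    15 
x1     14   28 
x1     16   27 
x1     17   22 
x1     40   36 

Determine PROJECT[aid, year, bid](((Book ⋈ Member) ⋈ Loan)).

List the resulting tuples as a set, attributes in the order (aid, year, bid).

Book ⋈ Member (natural join on year): {(Alpha, 2009, x1), (Atlas, 2014, p3), (Atlas, 2014, qa), (Atlas, 2014, x1), (Delta, 2014, p3), (Delta, 2014, qa), (Delta, 2014, x1), (Helix, 2009, x1)}
(Book ⋈ Member) ⋈ Loan (natural join on genre): {(Alpha, 2009, x1, 14, 28), (Alpha, 2009, x1, 16, 27), (Alpha, 2009, x1, 17, 22), (Alpha, 2009, x1, 40, 36), (Atlas, 2014, qa, 10, 30), (Atlas, 2014, qa, 5, 15), (Atlas, 2014, x1, 14, 28), (Atlas, 2014, x1, 16, 27), (Atlas, 2014, x1, 17, 22), (Atlas, 2014, x1, 40, 36), (Delta, 2014, qa, 10, 30), (Delta, 2014, qa, 5, 15), (Delta, 2014, x1, 14, 28), (Delta, 2014, x1, 16, 27), (Delta, 2014, x1, 17, 22), (Delta, 2014, x1, 40, 36), (Helix, 2009, x1, 14, 28), (Helix, 2009, x1, 16, 27), (Helix, 2009, x1, 17, 22), (Helix, 2009, x1, 40, 36)}
Keep only column(s) aid, year, bid (10 duplicate(s) eliminated): {(15, 2014, 5), (22, 2009, 17), (22, 2014, 17), (27, 2009, 16), (27, 2014, 16), (28, 2009, 14), (28, 2014, 14), (30, 2014, 10), (36, 2009, 40), (36, 2014, 40)}

{(15, 2014, 5), (22, 2009, 17), (22, 2014, 17), (27, 2009, 16), (27, 2014, 16), (28, 2009, 14), (28, 2014, 14), (30, 2014, 10), (36, 2009, 40), (36, 2014, 40)}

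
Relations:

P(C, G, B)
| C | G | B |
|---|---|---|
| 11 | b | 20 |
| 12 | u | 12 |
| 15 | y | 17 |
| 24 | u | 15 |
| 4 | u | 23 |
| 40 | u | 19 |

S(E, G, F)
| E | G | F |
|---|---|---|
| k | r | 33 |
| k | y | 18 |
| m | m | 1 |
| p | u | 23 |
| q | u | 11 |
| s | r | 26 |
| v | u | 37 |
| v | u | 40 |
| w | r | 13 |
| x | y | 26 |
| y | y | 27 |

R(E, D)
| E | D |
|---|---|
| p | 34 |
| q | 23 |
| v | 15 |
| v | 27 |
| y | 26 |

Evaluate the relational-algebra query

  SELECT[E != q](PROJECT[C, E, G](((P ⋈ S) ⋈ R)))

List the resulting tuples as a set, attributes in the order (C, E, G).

P ⋈ S (natural join on G): {(12, u, 12, p, 23), (12, u, 12, q, 11), (12, u, 12, v, 37), (12, u, 12, v, 40), (15, y, 17, k, 18), (15, y, 17, x, 26), (15, y, 17, y, 27), (24, u, 15, p, 23), (24, u, 15, q, 11), (24, u, 15, v, 37), (24, u, 15, v, 40), (4, u, 23, p, 23), (4, u, 23, q, 11), (4, u, 23, v, 37), (4, u, 23, v, 40), (40, u, 19, p, 23), (40, u, 19, q, 11), (40, u, 19, v, 37), (40, u, 19, v, 40)}
(P ⋈ S) ⋈ R (natural join on E): {(12, u, 12, p, 23, 34), (12, u, 12, q, 11, 23), (12, u, 12, v, 37, 15), (12, u, 12, v, 37, 27), (12, u, 12, v, 40, 15), (12, u, 12, v, 40, 27), (15, y, 17, y, 27, 26), (24, u, 15, p, 23, 34), (24, u, 15, q, 11, 23), (24, u, 15, v, 37, 15), (24, u, 15, v, 37, 27), (24, u, 15, v, 40, 15), (24, u, 15, v, 40, 27), (4, u, 23, p, 23, 34), (4, u, 23, q, 11, 23), (4, u, 23, v, 37, 15), (4, u, 23, v, 37, 27), (4, u, 23, v, 40, 15), (4, u, 23, v, 40, 27), (40, u, 19, p, 23, 34), (40, u, 19, q, 11, 23), (40, u, 19, v, 37, 15), (40, u, 19, v, 37, 27), (40, u, 19, v, 40, 15), (40, u, 19, v, 40, 27)}
π_{C, E, G} gives {(12, p, u), (12, q, u), (12, v, u), (15, y, y), (24, p, u), (24, q, u), (24, v, u), (4, p, u), (4, q, u), (4, v, u), (40, p, u), (40, q, u), (40, v, u)} (12 duplicate(s) eliminated).
Selection E != q: {(12, p, u), (12, v, u), (15, y, y), (24, p, u), (24, v, u), (4, p, u), (4, v, u), (40, p, u), (40, v, u)}

{(12, p, u), (12, v, u), (15, y, y), (24, p, u), (24, v, u), (4, p, u), (4, v, u), (40, p, u), (40, v, u)}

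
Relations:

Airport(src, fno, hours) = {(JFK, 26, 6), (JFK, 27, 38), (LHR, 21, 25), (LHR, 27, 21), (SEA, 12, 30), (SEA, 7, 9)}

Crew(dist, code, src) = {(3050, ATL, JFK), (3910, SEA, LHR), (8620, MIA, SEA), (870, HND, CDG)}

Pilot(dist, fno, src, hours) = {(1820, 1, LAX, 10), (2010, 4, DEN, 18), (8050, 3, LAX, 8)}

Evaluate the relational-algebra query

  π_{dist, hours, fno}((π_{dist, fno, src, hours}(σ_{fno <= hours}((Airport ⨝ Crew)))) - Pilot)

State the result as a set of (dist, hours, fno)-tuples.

{(3050, 38, 27), (3910, 25, 21), (8620, 30, 12), (8620, 9, 7)}

Joining Airport and Crew on src yields {(JFK, 26, 6, 3050, ATL), (JFK, 27, 38, 3050, ATL), (LHR, 21, 25, 3910, SEA), (LHR, 27, 21, 3910, SEA), (SEA, 12, 30, 8620, MIA), (SEA, 7, 9, 8620, MIA)}.
Apply σ_{fno <= hours}; surviving tuples: {(JFK, 27, 38, 3050, ATL), (LHR, 21, 25, 3910, SEA), (SEA, 12, 30, 8620, MIA), (SEA, 7, 9, 8620, MIA)}
Keep only column(s) dist, fno, src, hours: {(3050, 27, JFK, 38), (3910, 21, LHR, 25), (8620, 12, SEA, 30), (8620, 7, SEA, 9)}
Difference: {(3050, 27, JFK, 38), (3910, 21, LHR, 25), (8620, 12, SEA, 30), (8620, 7, SEA, 9)} with {(1820, 1, LAX, 10), (2010, 4, DEN, 18), (8050, 3, LAX, 8)} → {(3050, 27, JFK, 38), (3910, 21, LHR, 25), (8620, 12, SEA, 30), (8620, 7, SEA, 9)}
Keep only column(s) dist, hours, fno: {(3050, 38, 27), (3910, 25, 21), (8620, 30, 12), (8620, 9, 7)}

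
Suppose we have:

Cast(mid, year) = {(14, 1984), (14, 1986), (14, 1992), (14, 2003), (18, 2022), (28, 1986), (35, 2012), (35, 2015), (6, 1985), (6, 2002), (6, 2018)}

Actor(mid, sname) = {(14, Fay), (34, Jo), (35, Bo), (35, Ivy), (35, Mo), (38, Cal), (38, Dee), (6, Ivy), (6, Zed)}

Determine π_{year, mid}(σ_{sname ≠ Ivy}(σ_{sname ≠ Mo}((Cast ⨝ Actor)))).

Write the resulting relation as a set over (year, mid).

Cast ⋈ Actor (natural join on mid): {(14, 1984, Fay), (14, 1986, Fay), (14, 1992, Fay), (14, 2003, Fay), (35, 2012, Bo), (35, 2012, Ivy), (35, 2012, Mo), (35, 2015, Bo), (35, 2015, Ivy), (35, 2015, Mo), (6, 1985, Ivy), (6, 1985, Zed), (6, 2002, Ivy), (6, 2002, Zed), (6, 2018, Ivy), (6, 2018, Zed)}
Apply σ_{sname ≠ Mo}; surviving tuples: {(14, 1984, Fay), (14, 1986, Fay), (14, 1992, Fay), (14, 2003, Fay), (35, 2012, Bo), (35, 2012, Ivy), (35, 2015, Bo), (35, 2015, Ivy), (6, 1985, Ivy), (6, 1985, Zed), (6, 2002, Ivy), (6, 2002, Zed), (6, 2018, Ivy), (6, 2018, Zed)}
Apply σ_{sname ≠ Ivy}; surviving tuples: {(14, 1984, Fay), (14, 1986, Fay), (14, 1992, Fay), (14, 2003, Fay), (35, 2012, Bo), (35, 2015, Bo), (6, 1985, Zed), (6, 2002, Zed), (6, 2018, Zed)}
Projecting to year, mid: {(1984, 14), (1985, 6), (1986, 14), (1992, 14), (2002, 6), (2003, 14), (2012, 35), (2015, 35), (2018, 6)}

{(1984, 14), (1985, 6), (1986, 14), (1992, 14), (2002, 6), (2003, 14), (2012, 35), (2015, 35), (2018, 6)}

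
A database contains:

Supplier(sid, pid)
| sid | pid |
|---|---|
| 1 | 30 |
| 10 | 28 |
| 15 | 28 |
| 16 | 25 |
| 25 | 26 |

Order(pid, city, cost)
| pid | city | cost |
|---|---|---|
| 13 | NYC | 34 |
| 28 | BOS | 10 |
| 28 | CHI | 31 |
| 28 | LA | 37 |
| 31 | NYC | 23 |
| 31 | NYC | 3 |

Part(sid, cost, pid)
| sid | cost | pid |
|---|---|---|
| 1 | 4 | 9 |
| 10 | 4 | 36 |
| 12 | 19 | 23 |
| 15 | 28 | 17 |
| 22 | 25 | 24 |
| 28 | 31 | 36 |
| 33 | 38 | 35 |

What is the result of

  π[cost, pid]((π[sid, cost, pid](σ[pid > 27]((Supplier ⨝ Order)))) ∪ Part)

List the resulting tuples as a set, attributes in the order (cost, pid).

{(10, 28), (19, 23), (25, 24), (28, 17), (31, 28), (31, 36), (37, 28), (38, 35), (4, 36), (4, 9)}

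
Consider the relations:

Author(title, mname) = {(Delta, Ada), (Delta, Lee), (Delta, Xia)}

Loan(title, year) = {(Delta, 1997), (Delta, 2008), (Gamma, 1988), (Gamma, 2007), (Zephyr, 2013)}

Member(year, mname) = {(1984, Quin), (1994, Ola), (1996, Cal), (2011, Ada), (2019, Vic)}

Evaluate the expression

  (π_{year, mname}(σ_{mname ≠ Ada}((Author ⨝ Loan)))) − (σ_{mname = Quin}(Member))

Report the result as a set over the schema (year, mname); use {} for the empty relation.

{(1997, Lee), (1997, Xia), (2008, Lee), (2008, Xia)}

Natural join on title: {(Delta, Ada, 1997), (Delta, Ada, 2008), (Delta, Lee, 1997), (Delta, Lee, 2008), (Delta, Xia, 1997), (Delta, Xia, 2008)}
Selection mname ≠ Ada: {(Delta, Lee, 1997), (Delta, Lee, 2008), (Delta, Xia, 1997), (Delta, Xia, 2008)}
Projecting to year, mname: {(1997, Lee), (1997, Xia), (2008, Lee), (2008, Xia)}
Selection mname = Quin: {(1984, Quin)}
Taking the difference: {(1997, Lee), (1997, Xia), (2008, Lee), (2008, Xia)}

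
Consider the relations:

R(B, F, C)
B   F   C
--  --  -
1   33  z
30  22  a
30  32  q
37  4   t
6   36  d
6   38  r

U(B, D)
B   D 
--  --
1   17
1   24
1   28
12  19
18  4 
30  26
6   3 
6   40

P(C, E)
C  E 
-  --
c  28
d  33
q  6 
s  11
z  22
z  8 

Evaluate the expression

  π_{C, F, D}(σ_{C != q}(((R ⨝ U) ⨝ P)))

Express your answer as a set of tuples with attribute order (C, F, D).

{(d, 36, 3), (d, 36, 40), (z, 33, 17), (z, 33, 24), (z, 33, 28)}

R ⋈ U (natural join on B): {(1, 33, z, 17), (1, 33, z, 24), (1, 33, z, 28), (30, 22, a, 26), (30, 32, q, 26), (6, 36, d, 3), (6, 36, d, 40), (6, 38, r, 3), (6, 38, r, 40)}
(R ⨝ U) ⋈ P (natural join on C): {(1, 33, z, 17, 22), (1, 33, z, 17, 8), (1, 33, z, 24, 22), (1, 33, z, 24, 8), (1, 33, z, 28, 22), (1, 33, z, 28, 8), (30, 32, q, 26, 6), (6, 36, d, 3, 33), (6, 36, d, 40, 33)}
Apply σ_{C != q}; surviving tuples: {(1, 33, z, 17, 22), (1, 33, z, 17, 8), (1, 33, z, 24, 22), (1, 33, z, 24, 8), (1, 33, z, 28, 22), (1, 33, z, 28, 8), (6, 36, d, 3, 33), (6, 36, d, 40, 33)}
π_{C, F, D} gives {(d, 36, 3), (d, 36, 40), (z, 33, 17), (z, 33, 24), (z, 33, 28)} (3 duplicate(s) eliminated).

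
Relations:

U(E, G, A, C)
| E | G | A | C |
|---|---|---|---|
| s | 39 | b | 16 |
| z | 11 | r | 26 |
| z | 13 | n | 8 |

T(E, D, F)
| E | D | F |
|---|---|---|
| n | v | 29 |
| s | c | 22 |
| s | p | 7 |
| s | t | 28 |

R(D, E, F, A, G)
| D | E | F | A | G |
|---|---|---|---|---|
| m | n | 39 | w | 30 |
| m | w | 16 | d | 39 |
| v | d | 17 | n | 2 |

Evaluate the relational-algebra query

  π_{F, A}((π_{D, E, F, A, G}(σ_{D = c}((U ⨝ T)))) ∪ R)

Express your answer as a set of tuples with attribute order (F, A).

{(16, d), (17, n), (22, b), (39, w)}

Natural join on E: {(s, 39, b, 16, c, 22), (s, 39, b, 16, p, 7), (s, 39, b, 16, t, 28)}
Apply σ_{D = c}; surviving tuples: {(s, 39, b, 16, c, 22)}
π_{D, E, F, A, G} gives {(c, s, 22, b, 39)}.
Taking the union: {(c, s, 22, b, 39), (m, n, 39, w, 30), (m, w, 16, d, 39), (v, d, 17, n, 2)}
π_{F, A} gives {(16, d), (17, n), (22, b), (39, w)}.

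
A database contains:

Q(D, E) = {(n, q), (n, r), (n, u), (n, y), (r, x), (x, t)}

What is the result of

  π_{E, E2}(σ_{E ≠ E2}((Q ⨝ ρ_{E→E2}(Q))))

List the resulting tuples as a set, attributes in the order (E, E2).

ρ[E→E2]: schema becomes (D, E2); tuples unchanged.
Joining Q and ρ_{E→E2}(Q) on D yields {(n, q, q), (n, q, r), (n, q, u), (n, q, y), (n, r, q), (n, r, r), (n, r, u), (n, r, y), (n, u, q), (n, u, r), (n, u, u), (n, u, y), (n, y, q), (n, y, r), (n, y, u), (n, y, y), (r, x, x), (x, t, t)}.
σ[E ≠ E2]: keep tuples satisfying E ≠ E2 → {(n, q, r), (n, q, u), (n, q, y), (n, r, q), (n, r, u), (n, r, y), (n, u, q), (n, u, r), (n, u, y), (n, y, q), (n, y, r), (n, y, u)}
π[E, E2]: project onto (E, E2) → {(q, r), (q, u), (q, y), (r, q), (r, u), (r, y), (u, q), (u, r), (u, y), (y, q), (y, r), (y, u)}

{(q, r), (q, u), (q, y), (r, q), (r, u), (r, y), (u, q), (u, r), (u, y), (y, q), (y, r), (y, u)}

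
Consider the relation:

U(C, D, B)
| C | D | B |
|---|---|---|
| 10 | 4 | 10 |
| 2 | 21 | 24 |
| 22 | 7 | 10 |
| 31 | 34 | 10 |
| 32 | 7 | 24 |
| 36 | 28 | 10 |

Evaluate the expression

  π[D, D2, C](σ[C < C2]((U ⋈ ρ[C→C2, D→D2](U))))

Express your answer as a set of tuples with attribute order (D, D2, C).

{(21, 7, 2), (34, 28, 31), (4, 28, 10), (4, 34, 10), (4, 7, 10), (7, 28, 22), (7, 34, 22)}

ρ[C→C2, D→D2]: schema becomes (C2, D2, B); tuples unchanged.
Joining U and ρ[C→C2, D→D2](U) on B yields {(10, 4, 10, 10, 4), (10, 4, 10, 22, 7), (10, 4, 10, 31, 34), (10, 4, 10, 36, 28), (2, 21, 24, 2, 21), (2, 21, 24, 32, 7), (22, 7, 10, 10, 4), (22, 7, 10, 22, 7), (22, 7, 10, 31, 34), (22, 7, 10, 36, 28), (31, 34, 10, 10, 4), (31, 34, 10, 22, 7), (31, 34, 10, 31, 34), (31, 34, 10, 36, 28), (32, 7, 24, 2, 21), (32, 7, 24, 32, 7), (36, 28, 10, 10, 4), (36, 28, 10, 22, 7), (36, 28, 10, 31, 34), (36, 28, 10, 36, 28)}.
σ[C < C2]: keep tuples satisfying C < C2 → {(10, 4, 10, 22, 7), (10, 4, 10, 31, 34), (10, 4, 10, 36, 28), (2, 21, 24, 32, 7), (22, 7, 10, 31, 34), (22, 7, 10, 36, 28), (31, 34, 10, 36, 28)}
π_{D, D2, C} gives {(21, 7, 2), (34, 28, 31), (4, 28, 10), (4, 34, 10), (4, 7, 10), (7, 28, 22), (7, 34, 22)}.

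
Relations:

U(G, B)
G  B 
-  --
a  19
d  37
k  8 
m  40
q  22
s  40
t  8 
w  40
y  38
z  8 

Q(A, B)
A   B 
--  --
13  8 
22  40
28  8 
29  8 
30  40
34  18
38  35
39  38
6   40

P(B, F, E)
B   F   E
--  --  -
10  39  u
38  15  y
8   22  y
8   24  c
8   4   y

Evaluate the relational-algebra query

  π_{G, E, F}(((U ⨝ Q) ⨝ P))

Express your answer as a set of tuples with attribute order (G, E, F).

{(k, c, 24), (k, y, 22), (k, y, 4), (t, c, 24), (t, y, 22), (t, y, 4), (y, y, 15), (z, c, 24), (z, y, 22), (z, y, 4)}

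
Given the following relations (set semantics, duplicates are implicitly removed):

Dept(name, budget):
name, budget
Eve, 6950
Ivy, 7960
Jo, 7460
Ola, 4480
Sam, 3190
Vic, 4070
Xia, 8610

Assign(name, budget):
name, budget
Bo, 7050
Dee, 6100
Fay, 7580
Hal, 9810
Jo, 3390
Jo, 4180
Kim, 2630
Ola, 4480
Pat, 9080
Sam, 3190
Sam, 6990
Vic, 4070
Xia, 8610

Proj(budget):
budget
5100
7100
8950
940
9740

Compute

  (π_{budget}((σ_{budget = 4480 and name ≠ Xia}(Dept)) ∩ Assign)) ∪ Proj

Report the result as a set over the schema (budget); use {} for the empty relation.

Selection budget = 4480 and name ≠ Xia: {(Ola, 4480)}
Taking the intersection: {(Ola, 4480)}
π[budget]: project onto (budget) → {4480}
Taking the union: {4480, 5100, 7100, 8950, 940, 9740}

{4480, 5100, 7100, 8950, 940, 9740}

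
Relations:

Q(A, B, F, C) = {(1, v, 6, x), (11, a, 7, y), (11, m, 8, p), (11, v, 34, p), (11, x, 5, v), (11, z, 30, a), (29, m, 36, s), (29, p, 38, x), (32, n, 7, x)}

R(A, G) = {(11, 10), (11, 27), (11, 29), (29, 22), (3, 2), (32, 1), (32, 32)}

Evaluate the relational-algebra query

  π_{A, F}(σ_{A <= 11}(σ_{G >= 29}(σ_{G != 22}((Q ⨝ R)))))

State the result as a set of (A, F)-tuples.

{(11, 30), (11, 34), (11, 5), (11, 7), (11, 8)}

Natural join on A: {(11, a, 7, y, 10), (11, a, 7, y, 27), (11, a, 7, y, 29), (11, m, 8, p, 10), (11, m, 8, p, 27), (11, m, 8, p, 29), (11, v, 34, p, 10), (11, v, 34, p, 27), (11, v, 34, p, 29), (11, x, 5, v, 10), (11, x, 5, v, 27), (11, x, 5, v, 29), (11, z, 30, a, 10), (11, z, 30, a, 27), (11, z, 30, a, 29), (29, m, 36, s, 22), (29, p, 38, x, 22), (32, n, 7, x, 1), (32, n, 7, x, 32)}
Selection G != 22: {(11, a, 7, y, 10), (11, a, 7, y, 27), (11, a, 7, y, 29), (11, m, 8, p, 10), (11, m, 8, p, 27), (11, m, 8, p, 29), (11, v, 34, p, 10), (11, v, 34, p, 27), (11, v, 34, p, 29), (11, x, 5, v, 10), (11, x, 5, v, 27), (11, x, 5, v, 29), (11, z, 30, a, 10), (11, z, 30, a, 27), (11, z, 30, a, 29), (32, n, 7, x, 1), (32, n, 7, x, 32)}
Selection G >= 29: {(11, a, 7, y, 29), (11, m, 8, p, 29), (11, v, 34, p, 29), (11, x, 5, v, 29), (11, z, 30, a, 29), (32, n, 7, x, 32)}
Selection A <= 11: {(11, a, 7, y, 29), (11, m, 8, p, 29), (11, v, 34, p, 29), (11, x, 5, v, 29), (11, z, 30, a, 29)}
Projecting to A, F: {(11, 30), (11, 34), (11, 5), (11, 7), (11, 8)}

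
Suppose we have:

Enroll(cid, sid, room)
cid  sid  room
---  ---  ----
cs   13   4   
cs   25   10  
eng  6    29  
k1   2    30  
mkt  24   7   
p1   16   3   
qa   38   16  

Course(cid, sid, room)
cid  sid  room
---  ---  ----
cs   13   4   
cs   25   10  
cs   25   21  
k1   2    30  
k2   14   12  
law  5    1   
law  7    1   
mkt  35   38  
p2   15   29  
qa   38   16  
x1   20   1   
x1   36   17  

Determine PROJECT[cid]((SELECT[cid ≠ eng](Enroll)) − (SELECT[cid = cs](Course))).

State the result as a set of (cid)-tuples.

Selection cid ≠ eng: {(cs, 13, 4), (cs, 25, 10), (k1, 2, 30), (mkt, 24, 7), (p1, 16, 3), (qa, 38, 16)}
Selection cid = cs: {(cs, 13, 4), (cs, 25, 10), (cs, 25, 21)}
Taking the difference: {(k1, 2, 30), (mkt, 24, 7), (p1, 16, 3), (qa, 38, 16)}
π[cid]: project onto (cid) → {k1, mkt, p1, qa}

{k1, mkt, p1, qa}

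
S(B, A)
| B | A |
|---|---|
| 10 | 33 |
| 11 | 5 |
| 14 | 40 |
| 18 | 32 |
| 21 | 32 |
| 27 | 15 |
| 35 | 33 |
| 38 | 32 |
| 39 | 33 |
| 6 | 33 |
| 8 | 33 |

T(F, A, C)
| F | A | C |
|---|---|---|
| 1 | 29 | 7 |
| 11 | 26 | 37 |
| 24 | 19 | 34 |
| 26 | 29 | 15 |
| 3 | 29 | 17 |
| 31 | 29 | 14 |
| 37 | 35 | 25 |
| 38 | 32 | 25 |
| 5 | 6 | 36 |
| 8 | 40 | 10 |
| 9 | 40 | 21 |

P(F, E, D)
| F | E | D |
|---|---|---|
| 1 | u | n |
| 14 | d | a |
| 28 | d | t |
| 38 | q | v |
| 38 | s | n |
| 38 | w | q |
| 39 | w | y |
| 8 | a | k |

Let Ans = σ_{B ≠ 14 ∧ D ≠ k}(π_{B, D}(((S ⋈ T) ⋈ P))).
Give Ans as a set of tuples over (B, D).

Joining S and T on A yields {(14, 40, 8, 10), (14, 40, 9, 21), (18, 32, 38, 25), (21, 32, 38, 25), (38, 32, 38, 25)}.
Joining (S ⋈ T) and P on F yields {(14, 40, 8, 10, a, k), (18, 32, 38, 25, q, v), (18, 32, 38, 25, s, n), (18, 32, 38, 25, w, q), (21, 32, 38, 25, q, v), (21, 32, 38, 25, s, n), (21, 32, 38, 25, w, q), (38, 32, 38, 25, q, v), (38, 32, 38, 25, s, n), (38, 32, 38, 25, w, q)}.
π[B, D]: project onto (B, D) → {(14, k), (18, n), (18, q), (18, v), (21, n), (21, q), (21, v), (38, n), (38, q), (38, v)}
Filtering on B ≠ 14 ∧ D ≠ k leaves {(18, n), (18, q), (18, v), (21, n), (21, q), (21, v), (38, n), (38, q), (38, v)}.

{(18, n), (18, q), (18, v), (21, n), (21, q), (21, v), (38, n), (38, q), (38, v)}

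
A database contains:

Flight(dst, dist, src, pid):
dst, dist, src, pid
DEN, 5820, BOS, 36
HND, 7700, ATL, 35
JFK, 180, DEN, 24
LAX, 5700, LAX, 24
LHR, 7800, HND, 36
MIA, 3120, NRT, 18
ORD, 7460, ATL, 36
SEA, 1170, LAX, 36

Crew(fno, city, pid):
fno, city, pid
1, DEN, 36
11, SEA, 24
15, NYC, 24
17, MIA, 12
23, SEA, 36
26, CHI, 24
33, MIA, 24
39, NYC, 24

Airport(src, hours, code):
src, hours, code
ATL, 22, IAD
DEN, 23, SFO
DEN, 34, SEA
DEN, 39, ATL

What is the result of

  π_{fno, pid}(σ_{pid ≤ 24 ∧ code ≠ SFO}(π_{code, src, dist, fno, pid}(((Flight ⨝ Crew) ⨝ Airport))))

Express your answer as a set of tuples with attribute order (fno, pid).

Joining Flight and Crew on pid yields {(DEN, 5820, BOS, 36, 1, DEN), (DEN, 5820, BOS, 36, 23, SEA), (JFK, 180, DEN, 24, 11, SEA), (JFK, 180, DEN, 24, 15, NYC), (JFK, 180, DEN, 24, 26, CHI), (JFK, 180, DEN, 24, 33, MIA), (JFK, 180, DEN, 24, 39, NYC), (LAX, 5700, LAX, 24, 11, SEA), (LAX, 5700, LAX, 24, 15, NYC), (LAX, 5700, LAX, 24, 26, CHI), (LAX, 5700, LAX, 24, 33, MIA), (LAX, 5700, LAX, 24, 39, NYC), (LHR, 7800, HND, 36, 1, DEN), (LHR, 7800, HND, 36, 23, SEA), (ORD, 7460, ATL, 36, 1, DEN), (ORD, 7460, ATL, 36, 23, SEA), (SEA, 1170, LAX, 36, 1, DEN), (SEA, 1170, LAX, 36, 23, SEA)}.
Joining (Flight ⨝ Crew) and Airport on src yields {(JFK, 180, DEN, 24, 11, SEA, 23, SFO), (JFK, 180, DEN, 24, 11, SEA, 34, SEA), (JFK, 180, DEN, 24, 11, SEA, 39, ATL), (JFK, 180, DEN, 24, 15, NYC, 23, SFO), (JFK, 180, DEN, 24, 15, NYC, 34, SEA), (JFK, 180, DEN, 24, 15, NYC, 39, ATL), (JFK, 180, DEN, 24, 26, CHI, 23, SFO), (JFK, 180, DEN, 24, 26, CHI, 34, SEA), (JFK, 180, DEN, 24, 26, CHI, 39, ATL), (JFK, 180, DEN, 24, 33, MIA, 23, SFO), (JFK, 180, DEN, 24, 33, MIA, 34, SEA), (JFK, 180, DEN, 24, 33, MIA, 39, ATL), (JFK, 180, DEN, 24, 39, NYC, 23, SFO), (JFK, 180, DEN, 24, 39, NYC, 34, SEA), (JFK, 180, DEN, 24, 39, NYC, 39, ATL), (ORD, 7460, ATL, 36, 1, DEN, 22, IAD), (ORD, 7460, ATL, 36, 23, SEA, 22, IAD)}.
π_{code, src, dist, fno, pid} gives {(ATL, DEN, 180, 11, 24), (ATL, DEN, 180, 15, 24), (ATL, DEN, 180, 26, 24), (ATL, DEN, 180, 33, 24), (ATL, DEN, 180, 39, 24), (IAD, ATL, 7460, 1, 36), (IAD, ATL, 7460, 23, 36), (SEA, DEN, 180, 11, 24), (SEA, DEN, 180, 15, 24), (SEA, DEN, 180, 26, 24), (SEA, DEN, 180, 33, 24), (SEA, DEN, 180, 39, 24), (SFO, DEN, 180, 11, 24), (SFO, DEN, 180, 15, 24), (SFO, DEN, 180, 26, 24), (SFO, DEN, 180, 33, 24), (SFO, DEN, 180, 39, 24)}.
Filtering on pid ≤ 24 ∧ code ≠ SFO leaves {(ATL, DEN, 180, 11, 24), (ATL, DEN, 180, 15, 24), (ATL, DEN, 180, 26, 24), (ATL, DEN, 180, 33, 24), (ATL, DEN, 180, 39, 24), (SEA, DEN, 180, 11, 24), (SEA, DEN, 180, 15, 24), (SEA, DEN, 180, 26, 24), (SEA, DEN, 180, 33, 24), (SEA, DEN, 180, 39, 24)}.
π_{fno, pid} gives {(11, 24), (15, 24), (26, 24), (33, 24), (39, 24)} (5 duplicate(s) eliminated).

{(11, 24), (15, 24), (26, 24), (33, 24), (39, 24)}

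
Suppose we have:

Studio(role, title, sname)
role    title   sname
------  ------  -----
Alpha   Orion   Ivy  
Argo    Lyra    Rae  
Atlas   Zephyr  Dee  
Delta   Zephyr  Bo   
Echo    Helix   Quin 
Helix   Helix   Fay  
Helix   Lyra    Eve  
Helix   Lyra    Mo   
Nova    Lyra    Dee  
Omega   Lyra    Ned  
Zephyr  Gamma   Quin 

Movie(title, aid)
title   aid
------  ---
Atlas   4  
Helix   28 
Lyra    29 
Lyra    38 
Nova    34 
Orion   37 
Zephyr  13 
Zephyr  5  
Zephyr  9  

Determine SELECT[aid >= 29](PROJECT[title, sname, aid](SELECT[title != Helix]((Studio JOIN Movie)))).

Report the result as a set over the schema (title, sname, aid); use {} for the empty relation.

{(Lyra, Dee, 29), (Lyra, Dee, 38), (Lyra, Eve, 29), (Lyra, Eve, 38), (Lyra, Mo, 29), (Lyra, Mo, 38), (Lyra, Ned, 29), (Lyra, Ned, 38), (Lyra, Rae, 29), (Lyra, Rae, 38), (Orion, Ivy, 37)}

Natural join on title: {(Alpha, Orion, Ivy, 37), (Argo, Lyra, Rae, 29), (Argo, Lyra, Rae, 38), (Atlas, Zephyr, Dee, 13), (Atlas, Zephyr, Dee, 5), (Atlas, Zephyr, Dee, 9), (Delta, Zephyr, Bo, 13), (Delta, Zephyr, Bo, 5), (Delta, Zephyr, Bo, 9), (Echo, Helix, Quin, 28), (Helix, Helix, Fay, 28), (Helix, Lyra, Eve, 29), (Helix, Lyra, Eve, 38), (Helix, Lyra, Mo, 29), (Helix, Lyra, Mo, 38), (Nova, Lyra, Dee, 29), (Nova, Lyra, Dee, 38), (Omega, Lyra, Ned, 29), (Omega, Lyra, Ned, 38)}
Apply σ_{title != Helix}; surviving tuples: {(Alpha, Orion, Ivy, 37), (Argo, Lyra, Rae, 29), (Argo, Lyra, Rae, 38), (Atlas, Zephyr, Dee, 13), (Atlas, Zephyr, Dee, 5), (Atlas, Zephyr, Dee, 9), (Delta, Zephyr, Bo, 13), (Delta, Zephyr, Bo, 5), (Delta, Zephyr, Bo, 9), (Helix, Lyra, Eve, 29), (Helix, Lyra, Eve, 38), (Helix, Lyra, Mo, 29), (Helix, Lyra, Mo, 38), (Nova, Lyra, Dee, 29), (Nova, Lyra, Dee, 38), (Omega, Lyra, Ned, 29), (Omega, Lyra, Ned, 38)}
Projecting to title, sname, aid: {(Lyra, Dee, 29), (Lyra, Dee, 38), (Lyra, Eve, 29), (Lyra, Eve, 38), (Lyra, Mo, 29), (Lyra, Mo, 38), (Lyra, Ned, 29), (Lyra, Ned, 38), (Lyra, Rae, 29), (Lyra, Rae, 38), (Orion, Ivy, 37), (Zephyr, Bo, 13), (Zephyr, Bo, 5), (Zephyr, Bo, 9), (Zephyr, Dee, 13), (Zephyr, Dee, 5), (Zephyr, Dee, 9)}
Apply σ_{aid >= 29}; surviving tuples: {(Lyra, Dee, 29), (Lyra, Dee, 38), (Lyra, Eve, 29), (Lyra, Eve, 38), (Lyra, Mo, 29), (Lyra, Mo, 38), (Lyra, Ned, 29), (Lyra, Ned, 38), (Lyra, Rae, 29), (Lyra, Rae, 38), (Orion, Ivy, 37)}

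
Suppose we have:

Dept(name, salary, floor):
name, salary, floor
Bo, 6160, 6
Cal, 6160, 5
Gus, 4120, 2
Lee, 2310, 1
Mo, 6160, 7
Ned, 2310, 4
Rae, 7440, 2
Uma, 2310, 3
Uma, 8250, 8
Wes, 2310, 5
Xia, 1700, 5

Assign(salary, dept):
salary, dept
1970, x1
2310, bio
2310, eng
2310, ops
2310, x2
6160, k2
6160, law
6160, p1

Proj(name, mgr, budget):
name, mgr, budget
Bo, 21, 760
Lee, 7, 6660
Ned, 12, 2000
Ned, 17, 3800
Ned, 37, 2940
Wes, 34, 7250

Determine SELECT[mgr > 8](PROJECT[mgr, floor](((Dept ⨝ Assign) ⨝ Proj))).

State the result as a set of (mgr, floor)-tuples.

Dept ⋈ Assign (natural join on salary): {(Bo, 6160, 6, k2), (Bo, 6160, 6, law), (Bo, 6160, 6, p1), (Cal, 6160, 5, k2), (Cal, 6160, 5, law), (Cal, 6160, 5, p1), (Lee, 2310, 1, bio), (Lee, 2310, 1, eng), (Lee, 2310, 1, ops), (Lee, 2310, 1, x2), (Mo, 6160, 7, k2), (Mo, 6160, 7, law), (Mo, 6160, 7, p1), (Ned, 2310, 4, bio), (Ned, 2310, 4, eng), (Ned, 2310, 4, ops), (Ned, 2310, 4, x2), (Uma, 2310, 3, bio), (Uma, 2310, 3, eng), (Uma, 2310, 3, ops), (Uma, 2310, 3, x2), (Wes, 2310, 5, bio), (Wes, 2310, 5, eng), (Wes, 2310, 5, ops), (Wes, 2310, 5, x2)}
(Dept ⨝ Assign) ⋈ Proj (natural join on name): {(Bo, 6160, 6, k2, 21, 760), (Bo, 6160, 6, law, 21, 760), (Bo, 6160, 6, p1, 21, 760), (Lee, 2310, 1, bio, 7, 6660), (Lee, 2310, 1, eng, 7, 6660), (Lee, 2310, 1, ops, 7, 6660), (Lee, 2310, 1, x2, 7, 6660), (Ned, 2310, 4, bio, 12, 2000), (Ned, 2310, 4, bio, 17, 3800), (Ned, 2310, 4, bio, 37, 2940), (Ned, 2310, 4, eng, 12, 2000), (Ned, 2310, 4, eng, 17, 3800), (Ned, 2310, 4, eng, 37, 2940), (Ned, 2310, 4, ops, 12, 2000), (Ned, 2310, 4, ops, 17, 3800), (Ned, 2310, 4, ops, 37, 2940), (Ned, 2310, 4, x2, 12, 2000), (Ned, 2310, 4, x2, 17, 3800), (Ned, 2310, 4, x2, 37, 2940), (Wes, 2310, 5, bio, 34, 7250), (Wes, 2310, 5, eng, 34, 7250), (Wes, 2310, 5, ops, 34, 7250), (Wes, 2310, 5, x2, 34, 7250)}
π_{mgr, floor} gives {(12, 4), (17, 4), (21, 6), (34, 5), (37, 4), (7, 1)} (17 duplicate(s) eliminated).
Selection mgr > 8: {(12, 4), (17, 4), (21, 6), (34, 5), (37, 4)}

{(12, 4), (17, 4), (21, 6), (34, 5), (37, 4)}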